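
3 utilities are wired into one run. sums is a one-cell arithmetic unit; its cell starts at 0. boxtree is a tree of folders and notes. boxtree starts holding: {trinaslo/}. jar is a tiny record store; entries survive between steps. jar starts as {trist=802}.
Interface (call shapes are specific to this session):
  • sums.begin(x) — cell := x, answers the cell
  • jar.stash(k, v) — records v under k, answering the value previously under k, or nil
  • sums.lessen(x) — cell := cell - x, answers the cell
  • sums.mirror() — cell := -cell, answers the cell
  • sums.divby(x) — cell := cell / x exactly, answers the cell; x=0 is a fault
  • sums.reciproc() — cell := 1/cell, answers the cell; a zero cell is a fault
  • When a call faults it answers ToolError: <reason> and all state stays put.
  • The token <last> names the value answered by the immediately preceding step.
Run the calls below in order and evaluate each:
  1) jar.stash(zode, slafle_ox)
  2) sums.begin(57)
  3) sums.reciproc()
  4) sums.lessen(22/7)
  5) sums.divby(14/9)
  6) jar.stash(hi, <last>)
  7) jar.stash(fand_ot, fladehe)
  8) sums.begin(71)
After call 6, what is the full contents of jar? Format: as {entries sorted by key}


Answer: {hi=-3741/1862, trist=802, zode=slafle_ox}

Derivation:
;; jar.stash(k→zode, v→slafle_ox) == nil
;; sums.begin(x→57) == 57
;; sums.reciproc() == 1/57
;; sums.lessen(x→22/7) == -1247/399
;; sums.divby(x→14/9) == -3741/1862
;; jar.stash(k→hi, v→<last>) == nil
;; jar.stash(k→fand_ot, v→fladehe) == nil
;; sums.begin(x→71) == 71


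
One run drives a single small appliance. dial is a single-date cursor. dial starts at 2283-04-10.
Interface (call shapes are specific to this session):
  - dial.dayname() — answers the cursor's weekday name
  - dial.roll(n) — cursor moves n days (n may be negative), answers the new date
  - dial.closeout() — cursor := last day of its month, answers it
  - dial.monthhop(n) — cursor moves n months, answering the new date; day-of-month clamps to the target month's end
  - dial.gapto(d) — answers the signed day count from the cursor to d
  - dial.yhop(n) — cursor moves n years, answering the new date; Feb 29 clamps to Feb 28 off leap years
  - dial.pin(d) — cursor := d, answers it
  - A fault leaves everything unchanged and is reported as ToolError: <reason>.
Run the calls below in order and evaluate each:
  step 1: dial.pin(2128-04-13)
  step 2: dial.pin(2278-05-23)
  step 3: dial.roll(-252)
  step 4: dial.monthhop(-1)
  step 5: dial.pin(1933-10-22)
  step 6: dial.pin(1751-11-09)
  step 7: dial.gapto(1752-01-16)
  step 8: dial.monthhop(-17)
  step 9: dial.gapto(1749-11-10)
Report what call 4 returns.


Answer: 2277-08-13

Derivation:
Invoking dial.pin with d→2128-04-13, — result: 2128-04-13.
Invoking dial.pin with d→2278-05-23, → 2278-05-23.
I run dial.roll with n→-252, giving 2277-09-13.
I run dial.monthhop with n→-1, and observe 2277-08-13.
I try dial.pin with d→1933-10-22, and get 1933-10-22.
Then dial.pin with d→1751-11-09, giving 1751-11-09.
Using dial.gapto with d→1752-01-16, — result: 68.
Invoking dial.monthhop with n→-17, yielding 1750-06-09.
Next I call dial.gapto with d→1749-11-10, and get -211.


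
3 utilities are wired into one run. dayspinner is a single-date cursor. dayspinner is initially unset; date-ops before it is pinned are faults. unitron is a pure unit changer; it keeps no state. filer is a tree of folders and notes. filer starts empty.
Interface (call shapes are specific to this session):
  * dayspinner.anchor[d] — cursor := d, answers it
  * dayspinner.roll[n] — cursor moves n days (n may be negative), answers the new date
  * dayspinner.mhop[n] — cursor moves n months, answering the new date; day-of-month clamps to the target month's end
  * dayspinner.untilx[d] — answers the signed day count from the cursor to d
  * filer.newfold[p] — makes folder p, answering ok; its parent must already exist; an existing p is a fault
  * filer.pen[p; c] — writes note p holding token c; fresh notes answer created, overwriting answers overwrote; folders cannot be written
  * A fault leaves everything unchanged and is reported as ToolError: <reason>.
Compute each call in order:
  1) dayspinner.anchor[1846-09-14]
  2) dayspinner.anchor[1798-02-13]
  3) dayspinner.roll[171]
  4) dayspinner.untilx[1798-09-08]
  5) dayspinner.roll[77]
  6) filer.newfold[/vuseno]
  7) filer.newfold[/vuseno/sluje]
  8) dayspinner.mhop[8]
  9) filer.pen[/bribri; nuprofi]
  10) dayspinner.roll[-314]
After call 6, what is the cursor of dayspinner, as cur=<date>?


-- dayspinner.anchor(1846-09-14) : 1846-09-14
-- dayspinner.anchor(1798-02-13) : 1798-02-13
-- dayspinner.roll(171) : 1798-08-03
-- dayspinner.untilx(1798-09-08) : 36
-- dayspinner.roll(77) : 1798-10-19
-- filer.newfold(/vuseno) : ok
-- filer.newfold(/vuseno/sluje) : ok
-- dayspinner.mhop(8) : 1799-06-19
-- filer.pen(/bribri, nuprofi) : created
-- dayspinner.roll(-314) : 1798-08-09

Answer: cur=1798-10-19


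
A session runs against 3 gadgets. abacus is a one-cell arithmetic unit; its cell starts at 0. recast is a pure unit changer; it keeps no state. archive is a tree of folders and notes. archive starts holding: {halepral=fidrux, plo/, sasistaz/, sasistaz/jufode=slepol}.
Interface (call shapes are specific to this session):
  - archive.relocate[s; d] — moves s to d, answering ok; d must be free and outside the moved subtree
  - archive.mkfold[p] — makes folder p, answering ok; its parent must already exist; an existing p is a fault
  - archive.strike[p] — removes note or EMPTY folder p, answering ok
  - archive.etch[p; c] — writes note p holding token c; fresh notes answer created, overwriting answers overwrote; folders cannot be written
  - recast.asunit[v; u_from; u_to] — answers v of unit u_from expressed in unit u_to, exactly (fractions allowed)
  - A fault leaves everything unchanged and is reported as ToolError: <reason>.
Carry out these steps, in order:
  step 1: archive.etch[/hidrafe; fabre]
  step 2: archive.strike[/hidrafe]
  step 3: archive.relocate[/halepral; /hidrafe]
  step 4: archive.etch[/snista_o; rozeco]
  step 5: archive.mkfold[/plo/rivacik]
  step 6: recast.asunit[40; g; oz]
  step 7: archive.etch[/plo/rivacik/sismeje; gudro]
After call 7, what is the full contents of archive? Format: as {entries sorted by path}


Answer: {hidrafe=fidrux, plo/, plo/rivacik/, plo/rivacik/sismeje=gudro, sasistaz/, sasistaz/jufode=slepol, snista_o=rozeco}

Derivation:
-- 1. etch(p='/hidrafe', c='fabre') -> created
-- 2. strike(p='/hidrafe') -> ok
-- 3. relocate(s='/halepral', d='/hidrafe') -> ok
-- 4. etch(p='/snista_o', c='rozeco') -> created
-- 5. mkfold(p='/plo/rivacik') -> ok
-- 6. asunit(v='40', u_from='g', u_to='oz') -> 64000000/45359237
-- 7. etch(p='/plo/rivacik/sismeje', c='gudro') -> created


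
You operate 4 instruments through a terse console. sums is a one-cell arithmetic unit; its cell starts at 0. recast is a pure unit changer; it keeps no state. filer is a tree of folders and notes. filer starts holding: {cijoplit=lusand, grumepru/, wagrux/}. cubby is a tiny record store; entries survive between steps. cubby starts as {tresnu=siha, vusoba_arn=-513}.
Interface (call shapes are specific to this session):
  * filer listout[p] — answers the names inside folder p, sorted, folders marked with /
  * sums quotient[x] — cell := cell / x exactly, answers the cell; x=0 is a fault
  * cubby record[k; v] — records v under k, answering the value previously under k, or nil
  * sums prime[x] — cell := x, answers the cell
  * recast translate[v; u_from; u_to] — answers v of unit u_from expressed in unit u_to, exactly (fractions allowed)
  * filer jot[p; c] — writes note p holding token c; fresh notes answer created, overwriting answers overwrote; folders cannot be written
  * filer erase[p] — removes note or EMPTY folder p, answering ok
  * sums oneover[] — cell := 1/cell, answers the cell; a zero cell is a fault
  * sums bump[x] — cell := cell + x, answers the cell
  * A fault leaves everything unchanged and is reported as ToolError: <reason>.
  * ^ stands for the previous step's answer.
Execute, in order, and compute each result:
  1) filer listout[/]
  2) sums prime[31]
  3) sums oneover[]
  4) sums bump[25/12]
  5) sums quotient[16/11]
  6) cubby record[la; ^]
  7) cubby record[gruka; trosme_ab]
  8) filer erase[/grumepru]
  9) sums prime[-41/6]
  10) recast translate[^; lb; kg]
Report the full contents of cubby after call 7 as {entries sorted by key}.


Answer: {gruka=trosme_ab, la=8657/5952, tresnu=siha, vusoba_arn=-513}

Derivation:
→ filer listout(/)
← [cijoplit, grumepru/, wagrux/]
→ sums prime(31)
← 31
→ sums oneover()
← 1/31
→ sums bump(25/12)
← 787/372
→ sums quotient(16/11)
← 8657/5952
→ cubby record(la, ^)
← nil
→ cubby record(gruka, trosme_ab)
← nil
→ filer erase(/grumepru)
← ok
→ sums prime(-41/6)
← -41/6
→ recast translate(^, lb, kg)
← -1859728717/600000000


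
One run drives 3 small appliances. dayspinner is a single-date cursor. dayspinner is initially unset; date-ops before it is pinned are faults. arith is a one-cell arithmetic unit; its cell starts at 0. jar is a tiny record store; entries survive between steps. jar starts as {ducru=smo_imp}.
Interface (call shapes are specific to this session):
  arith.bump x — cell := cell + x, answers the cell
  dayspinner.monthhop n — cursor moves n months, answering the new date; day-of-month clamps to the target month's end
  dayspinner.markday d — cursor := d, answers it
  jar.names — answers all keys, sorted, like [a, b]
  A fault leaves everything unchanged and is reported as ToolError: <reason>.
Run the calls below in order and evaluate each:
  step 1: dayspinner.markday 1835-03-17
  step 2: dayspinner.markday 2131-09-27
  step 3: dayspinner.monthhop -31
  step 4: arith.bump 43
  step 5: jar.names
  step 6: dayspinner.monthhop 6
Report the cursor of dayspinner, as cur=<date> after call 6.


% dayspinner.markday(d: 1835-03-17) ~> 1835-03-17
% dayspinner.markday(d: 2131-09-27) ~> 2131-09-27
% dayspinner.monthhop(n: -31) ~> 2129-02-27
% arith.bump(x: 43) ~> 43
% jar.names() ~> [ducru]
% dayspinner.monthhop(n: 6) ~> 2129-08-27

Answer: cur=2129-08-27


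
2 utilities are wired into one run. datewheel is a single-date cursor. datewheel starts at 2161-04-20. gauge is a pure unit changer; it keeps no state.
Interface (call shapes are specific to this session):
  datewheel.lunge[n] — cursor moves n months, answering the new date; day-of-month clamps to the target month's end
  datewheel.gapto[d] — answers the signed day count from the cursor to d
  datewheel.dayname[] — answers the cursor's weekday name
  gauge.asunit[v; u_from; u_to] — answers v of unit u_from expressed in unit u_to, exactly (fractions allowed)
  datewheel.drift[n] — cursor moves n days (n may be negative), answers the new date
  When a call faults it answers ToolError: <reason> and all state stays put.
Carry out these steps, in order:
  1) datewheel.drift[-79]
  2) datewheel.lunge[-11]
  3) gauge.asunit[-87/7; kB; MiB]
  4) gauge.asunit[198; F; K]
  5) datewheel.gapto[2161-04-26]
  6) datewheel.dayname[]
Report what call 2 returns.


[in] datewheel.drift n='-79'
:: 2161-01-31
[in] datewheel.lunge n='-11'
:: 2160-02-29
[in] gauge.asunit v='-87/7' u_from='kB' u_to='MiB'
:: -10875/917504
[in] gauge.asunit v='198' u_from='F' u_to='K'
:: 65767/180
[in] datewheel.gapto d='2161-04-26'
:: 422
[in] datewheel.dayname
:: Friday

Answer: 2160-02-29


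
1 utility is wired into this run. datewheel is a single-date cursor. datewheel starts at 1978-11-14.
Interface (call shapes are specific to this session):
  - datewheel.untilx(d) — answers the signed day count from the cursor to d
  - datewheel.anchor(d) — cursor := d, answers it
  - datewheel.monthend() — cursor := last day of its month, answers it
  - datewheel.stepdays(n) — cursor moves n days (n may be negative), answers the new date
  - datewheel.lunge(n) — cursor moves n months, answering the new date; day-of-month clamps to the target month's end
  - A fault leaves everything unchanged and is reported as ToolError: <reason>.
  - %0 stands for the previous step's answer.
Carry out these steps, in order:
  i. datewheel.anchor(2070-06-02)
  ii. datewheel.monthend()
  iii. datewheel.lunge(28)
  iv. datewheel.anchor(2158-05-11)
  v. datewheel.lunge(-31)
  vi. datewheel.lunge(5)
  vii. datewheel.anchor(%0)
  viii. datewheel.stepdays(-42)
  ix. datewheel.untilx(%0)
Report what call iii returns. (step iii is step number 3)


Answer: 2072-10-30

Derivation:
>> datewheel.anchor(2070-06-02)
<< 2070-06-02
>> datewheel.monthend()
<< 2070-06-30
>> datewheel.lunge(28)
<< 2072-10-30
>> datewheel.anchor(2158-05-11)
<< 2158-05-11
>> datewheel.lunge(-31)
<< 2155-10-11
>> datewheel.lunge(5)
<< 2156-03-11
>> datewheel.anchor(%0)
<< 2156-03-11
>> datewheel.stepdays(-42)
<< 2156-01-29
>> datewheel.untilx(%0)
<< 0


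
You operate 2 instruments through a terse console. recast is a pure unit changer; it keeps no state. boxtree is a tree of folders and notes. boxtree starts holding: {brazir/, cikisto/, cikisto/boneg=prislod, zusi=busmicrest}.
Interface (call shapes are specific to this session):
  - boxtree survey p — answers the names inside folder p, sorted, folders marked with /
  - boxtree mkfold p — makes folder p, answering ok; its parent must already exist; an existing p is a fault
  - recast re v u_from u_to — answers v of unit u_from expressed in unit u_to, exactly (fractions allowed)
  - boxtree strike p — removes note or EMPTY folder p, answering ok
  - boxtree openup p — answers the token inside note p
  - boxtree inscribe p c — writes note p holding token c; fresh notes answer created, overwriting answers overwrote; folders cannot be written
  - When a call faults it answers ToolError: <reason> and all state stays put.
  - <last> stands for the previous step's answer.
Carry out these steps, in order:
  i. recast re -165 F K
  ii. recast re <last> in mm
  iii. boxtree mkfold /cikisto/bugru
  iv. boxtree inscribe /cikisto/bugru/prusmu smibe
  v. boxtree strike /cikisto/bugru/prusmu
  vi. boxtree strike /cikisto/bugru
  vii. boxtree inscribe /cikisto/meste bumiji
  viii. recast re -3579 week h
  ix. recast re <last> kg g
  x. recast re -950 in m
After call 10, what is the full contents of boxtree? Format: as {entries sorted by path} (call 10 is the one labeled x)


Answer: {brazir/, cikisto/, cikisto/boneg=prislod, cikisto/meste=bumiji, zusi=busmicrest}

Derivation:
Act: recast re[v: -165; u_from: F; u_to: K]
Obs: 29467/180
Act: recast re[v: <last>; u_from: in; u_to: mm]
Obs: 3742309/900
Act: boxtree mkfold[p: /cikisto/bugru]
Obs: ok
Act: boxtree inscribe[p: /cikisto/bugru/prusmu; c: smibe]
Obs: created
Act: boxtree strike[p: /cikisto/bugru/prusmu]
Obs: ok
Act: boxtree strike[p: /cikisto/bugru]
Obs: ok
Act: boxtree inscribe[p: /cikisto/meste; c: bumiji]
Obs: created
Act: recast re[v: -3579; u_from: week; u_to: h]
Obs: -601272
Act: recast re[v: <last>; u_from: kg; u_to: g]
Obs: -601272000
Act: recast re[v: -950; u_from: in; u_to: m]
Obs: -2413/100


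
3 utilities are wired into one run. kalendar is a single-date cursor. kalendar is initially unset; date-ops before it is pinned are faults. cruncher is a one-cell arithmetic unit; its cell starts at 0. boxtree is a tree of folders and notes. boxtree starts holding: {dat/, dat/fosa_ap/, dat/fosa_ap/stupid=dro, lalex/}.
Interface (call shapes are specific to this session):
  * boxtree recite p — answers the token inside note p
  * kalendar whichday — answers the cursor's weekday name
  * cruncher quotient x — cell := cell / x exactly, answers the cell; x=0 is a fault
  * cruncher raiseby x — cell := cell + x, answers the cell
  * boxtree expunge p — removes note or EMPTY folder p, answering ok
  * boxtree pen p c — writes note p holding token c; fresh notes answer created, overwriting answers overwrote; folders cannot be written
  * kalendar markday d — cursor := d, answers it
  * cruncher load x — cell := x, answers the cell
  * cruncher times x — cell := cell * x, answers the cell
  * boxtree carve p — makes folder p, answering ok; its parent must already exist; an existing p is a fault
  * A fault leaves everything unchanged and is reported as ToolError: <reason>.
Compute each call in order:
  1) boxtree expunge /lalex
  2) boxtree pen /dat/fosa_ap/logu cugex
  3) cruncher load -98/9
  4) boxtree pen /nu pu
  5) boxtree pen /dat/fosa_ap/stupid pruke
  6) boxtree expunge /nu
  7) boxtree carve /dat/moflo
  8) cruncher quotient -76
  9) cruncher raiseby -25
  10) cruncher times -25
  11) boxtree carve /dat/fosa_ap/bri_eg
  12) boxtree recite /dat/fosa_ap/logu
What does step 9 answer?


Next I call boxtree expunge with p='/lalex', — result: ok.
I call boxtree pen with p='/dat/fosa_ap/logu', c='cugex': created.
I call cruncher load with x='-98/9', → -98/9.
I invoke boxtree pen with p='/nu', c='pu': created.
Then boxtree pen with p='/dat/fosa_ap/stupid', c='pruke', and see overwrote.
I call boxtree expunge with p='/nu': ok.
I run boxtree carve with p='/dat/moflo', and see ok.
I invoke cruncher quotient with x='-76', which returns 49/342.
Calling cruncher raiseby with x='-25', and see -8501/342.
I run cruncher times with x='-25', — result: 212525/342.
I try boxtree carve with p='/dat/fosa_ap/bri_eg', giving ok.
I run boxtree recite with p='/dat/fosa_ap/logu', giving cugex.

Answer: -8501/342


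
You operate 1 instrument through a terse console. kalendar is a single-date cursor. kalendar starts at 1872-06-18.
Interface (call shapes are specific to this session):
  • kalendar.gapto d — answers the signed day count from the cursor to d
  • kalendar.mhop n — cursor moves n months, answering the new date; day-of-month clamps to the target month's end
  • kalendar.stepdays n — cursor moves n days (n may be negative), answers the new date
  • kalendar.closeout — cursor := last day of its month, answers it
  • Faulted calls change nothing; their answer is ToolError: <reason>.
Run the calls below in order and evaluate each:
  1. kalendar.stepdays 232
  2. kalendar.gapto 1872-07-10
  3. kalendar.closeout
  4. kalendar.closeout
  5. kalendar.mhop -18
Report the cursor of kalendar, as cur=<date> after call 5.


Answer: cur=1871-08-28

Derivation:
~$ kalendar.stepdays 232
:: 1873-02-05
~$ kalendar.gapto 1872-07-10
:: -210
~$ kalendar.closeout
:: 1873-02-28
~$ kalendar.closeout
:: 1873-02-28
~$ kalendar.mhop -18
:: 1871-08-28


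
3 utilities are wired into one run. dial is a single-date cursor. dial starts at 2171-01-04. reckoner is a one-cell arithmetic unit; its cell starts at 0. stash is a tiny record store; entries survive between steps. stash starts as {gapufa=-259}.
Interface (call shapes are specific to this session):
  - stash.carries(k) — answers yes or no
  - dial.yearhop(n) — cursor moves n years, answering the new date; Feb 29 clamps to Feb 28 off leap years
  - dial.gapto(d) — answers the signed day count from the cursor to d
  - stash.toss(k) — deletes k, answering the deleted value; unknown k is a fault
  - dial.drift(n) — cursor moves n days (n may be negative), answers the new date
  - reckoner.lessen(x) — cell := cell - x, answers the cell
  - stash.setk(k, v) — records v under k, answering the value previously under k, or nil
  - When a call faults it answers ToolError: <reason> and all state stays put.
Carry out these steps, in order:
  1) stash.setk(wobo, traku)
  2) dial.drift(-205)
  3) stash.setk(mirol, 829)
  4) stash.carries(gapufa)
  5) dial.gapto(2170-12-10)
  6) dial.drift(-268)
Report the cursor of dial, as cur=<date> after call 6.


$ stash.setk k=wobo v=traku
:: nil
$ dial.drift n=-205
:: 2170-06-13
$ stash.setk k=mirol v=829
:: nil
$ stash.carries k=gapufa
:: yes
$ dial.gapto d=2170-12-10
:: 180
$ dial.drift n=-268
:: 2169-09-18

Answer: cur=2169-09-18


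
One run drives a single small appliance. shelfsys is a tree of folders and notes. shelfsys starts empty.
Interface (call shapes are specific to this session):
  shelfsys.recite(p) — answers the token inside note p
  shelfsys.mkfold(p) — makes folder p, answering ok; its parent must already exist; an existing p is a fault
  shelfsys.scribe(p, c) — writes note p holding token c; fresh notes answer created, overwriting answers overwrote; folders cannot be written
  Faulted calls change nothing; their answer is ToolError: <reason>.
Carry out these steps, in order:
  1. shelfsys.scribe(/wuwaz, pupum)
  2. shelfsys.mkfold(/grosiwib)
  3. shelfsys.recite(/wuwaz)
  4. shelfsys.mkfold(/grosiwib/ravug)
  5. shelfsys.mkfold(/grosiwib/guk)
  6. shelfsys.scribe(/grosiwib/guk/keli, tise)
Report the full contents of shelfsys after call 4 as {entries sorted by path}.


# 1. scribe(/wuwaz, pupum) -> created
# 2. mkfold(/grosiwib) -> ok
# 3. recite(/wuwaz) -> pupum
# 4. mkfold(/grosiwib/ravug) -> ok
# 5. mkfold(/grosiwib/guk) -> ok
# 6. scribe(/grosiwib/guk/keli, tise) -> created

Answer: {grosiwib/, grosiwib/ravug/, wuwaz=pupum}


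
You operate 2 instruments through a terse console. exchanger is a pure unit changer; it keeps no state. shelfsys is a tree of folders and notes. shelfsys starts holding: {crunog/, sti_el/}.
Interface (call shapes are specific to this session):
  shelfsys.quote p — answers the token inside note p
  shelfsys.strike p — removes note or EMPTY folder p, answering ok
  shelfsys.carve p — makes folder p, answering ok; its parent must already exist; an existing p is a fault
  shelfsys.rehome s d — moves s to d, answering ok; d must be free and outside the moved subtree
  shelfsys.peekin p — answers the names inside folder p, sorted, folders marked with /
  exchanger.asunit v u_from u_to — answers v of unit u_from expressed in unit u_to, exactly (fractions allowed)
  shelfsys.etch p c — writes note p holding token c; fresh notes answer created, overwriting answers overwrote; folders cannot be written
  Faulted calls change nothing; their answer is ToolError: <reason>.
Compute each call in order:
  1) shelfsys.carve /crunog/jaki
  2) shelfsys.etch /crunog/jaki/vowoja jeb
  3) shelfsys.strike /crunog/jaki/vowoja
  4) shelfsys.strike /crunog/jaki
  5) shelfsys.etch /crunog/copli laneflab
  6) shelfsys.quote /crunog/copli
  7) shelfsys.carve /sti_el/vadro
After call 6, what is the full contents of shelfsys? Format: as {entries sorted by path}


Answer: {crunog/, crunog/copli=laneflab, sti_el/}

Derivation:
> shelfsys.carve p→/crunog/jaki
:: ok
> shelfsys.etch p→/crunog/jaki/vowoja c→jeb
:: created
> shelfsys.strike p→/crunog/jaki/vowoja
:: ok
> shelfsys.strike p→/crunog/jaki
:: ok
> shelfsys.etch p→/crunog/copli c→laneflab
:: created
> shelfsys.quote p→/crunog/copli
:: laneflab
> shelfsys.carve p→/sti_el/vadro
:: ok


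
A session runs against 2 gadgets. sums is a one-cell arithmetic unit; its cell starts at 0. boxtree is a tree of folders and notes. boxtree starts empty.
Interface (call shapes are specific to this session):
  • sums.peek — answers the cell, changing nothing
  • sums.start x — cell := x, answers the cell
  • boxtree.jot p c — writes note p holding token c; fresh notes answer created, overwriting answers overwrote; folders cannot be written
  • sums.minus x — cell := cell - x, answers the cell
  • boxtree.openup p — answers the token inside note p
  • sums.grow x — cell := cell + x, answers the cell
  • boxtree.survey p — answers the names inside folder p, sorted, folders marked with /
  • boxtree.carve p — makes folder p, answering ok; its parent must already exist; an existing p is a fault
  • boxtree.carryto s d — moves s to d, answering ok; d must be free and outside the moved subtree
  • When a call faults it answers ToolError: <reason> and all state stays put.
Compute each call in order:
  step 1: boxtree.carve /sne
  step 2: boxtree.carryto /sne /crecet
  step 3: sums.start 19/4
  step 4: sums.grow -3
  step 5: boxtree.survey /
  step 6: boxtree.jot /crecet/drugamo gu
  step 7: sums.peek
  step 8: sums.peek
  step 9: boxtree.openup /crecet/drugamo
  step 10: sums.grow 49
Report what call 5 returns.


% 1. boxtree.carve(/sne) : ok
% 2. boxtree.carryto(/sne, /crecet) : ok
% 3. sums.start(19/4) : 19/4
% 4. sums.grow(-3) : 7/4
% 5. boxtree.survey(/) : [crecet/]
% 6. boxtree.jot(/crecet/drugamo, gu) : created
% 7. sums.peek() : 7/4
% 8. sums.peek() : 7/4
% 9. boxtree.openup(/crecet/drugamo) : gu
% 10. sums.grow(49) : 203/4

Answer: [crecet/]


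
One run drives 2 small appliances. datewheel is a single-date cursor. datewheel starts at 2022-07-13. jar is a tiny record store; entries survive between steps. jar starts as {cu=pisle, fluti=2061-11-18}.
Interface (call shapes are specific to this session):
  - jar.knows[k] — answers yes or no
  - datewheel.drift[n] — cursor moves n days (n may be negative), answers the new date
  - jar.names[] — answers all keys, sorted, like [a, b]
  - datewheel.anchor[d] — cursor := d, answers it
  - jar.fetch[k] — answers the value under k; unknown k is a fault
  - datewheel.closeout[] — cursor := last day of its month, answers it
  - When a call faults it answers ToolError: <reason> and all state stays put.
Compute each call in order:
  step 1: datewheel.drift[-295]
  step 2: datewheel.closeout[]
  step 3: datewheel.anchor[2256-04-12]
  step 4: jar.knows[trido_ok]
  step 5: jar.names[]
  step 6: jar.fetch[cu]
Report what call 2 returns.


Answer: 2021-09-30

Derivation:
>> drift(n→-295)
<< 2021-09-21
>> closeout()
<< 2021-09-30
>> anchor(d→2256-04-12)
<< 2256-04-12
>> knows(k→trido_ok)
<< no
>> names()
<< [cu, fluti]
>> fetch(k→cu)
<< pisle


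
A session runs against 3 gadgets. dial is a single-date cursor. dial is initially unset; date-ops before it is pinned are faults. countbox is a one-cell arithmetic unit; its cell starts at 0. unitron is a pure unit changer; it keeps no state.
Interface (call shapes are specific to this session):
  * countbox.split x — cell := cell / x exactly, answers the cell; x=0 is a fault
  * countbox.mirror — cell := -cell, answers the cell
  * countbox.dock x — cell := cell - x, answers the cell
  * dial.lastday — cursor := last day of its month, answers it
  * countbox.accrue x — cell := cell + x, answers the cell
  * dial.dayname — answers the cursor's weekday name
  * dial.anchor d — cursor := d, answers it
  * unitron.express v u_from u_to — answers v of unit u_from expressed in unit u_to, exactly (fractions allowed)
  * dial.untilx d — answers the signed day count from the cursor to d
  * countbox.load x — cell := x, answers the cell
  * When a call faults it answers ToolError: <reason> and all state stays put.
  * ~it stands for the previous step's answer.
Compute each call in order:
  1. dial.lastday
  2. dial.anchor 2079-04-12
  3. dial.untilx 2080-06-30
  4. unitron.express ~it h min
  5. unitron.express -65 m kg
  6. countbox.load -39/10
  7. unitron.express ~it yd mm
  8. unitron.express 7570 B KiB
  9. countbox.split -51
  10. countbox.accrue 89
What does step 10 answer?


% dial.lastday() : ToolError: no date set
% dial.anchor(d: 2079-04-12) : 2079-04-12
% dial.untilx(d: 2080-06-30) : 445
% unitron.express(v: ~it, u_from: h, u_to: min) : 26700
% unitron.express(v: -65, u_from: m, u_to: kg) : ToolError: incompatible units
% countbox.load(x: -39/10) : -39/10
% unitron.express(v: ~it, u_from: yd, u_to: mm) : -89154/25
% unitron.express(v: 7570, u_from: B, u_to: KiB) : 3785/512
% countbox.split(x: -51) : 13/170
% countbox.accrue(x: 89) : 15143/170

Answer: 15143/170


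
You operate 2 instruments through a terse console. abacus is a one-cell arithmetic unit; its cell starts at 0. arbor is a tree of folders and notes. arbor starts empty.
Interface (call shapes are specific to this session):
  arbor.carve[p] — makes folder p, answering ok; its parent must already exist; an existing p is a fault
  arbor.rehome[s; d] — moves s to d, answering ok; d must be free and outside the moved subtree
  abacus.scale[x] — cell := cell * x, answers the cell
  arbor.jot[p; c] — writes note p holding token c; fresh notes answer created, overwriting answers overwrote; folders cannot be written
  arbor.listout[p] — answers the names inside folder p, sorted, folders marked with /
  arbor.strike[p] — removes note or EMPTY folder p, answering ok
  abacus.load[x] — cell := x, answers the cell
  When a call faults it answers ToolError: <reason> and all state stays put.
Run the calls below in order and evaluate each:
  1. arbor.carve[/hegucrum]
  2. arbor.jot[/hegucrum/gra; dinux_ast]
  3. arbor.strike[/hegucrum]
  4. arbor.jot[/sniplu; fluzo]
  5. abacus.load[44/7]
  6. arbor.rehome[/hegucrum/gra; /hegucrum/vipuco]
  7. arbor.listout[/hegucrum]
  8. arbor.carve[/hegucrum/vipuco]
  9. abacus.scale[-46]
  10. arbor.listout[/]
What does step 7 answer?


Answer: [vipuco]

Derivation:
Now I run arbor.carve passing p='/hegucrum', which returns ok.
Then arbor.jot passing p='/hegucrum/gra', c='dinux_ast', yielding created.
I call arbor.strike passing p='/hegucrum', which returns ToolError: not empty.
Next I call arbor.jot passing p='/sniplu', c='fluzo', → created.
Calling abacus.load passing x='44/7', — result: 44/7.
Then arbor.rehome passing s='/hegucrum/gra', d='/hegucrum/vipuco', and see ok.
I invoke arbor.listout passing p='/hegucrum', → [vipuco].
Now I run arbor.carve passing p='/hegucrum/vipuco', yielding ToolError: exists.
I invoke abacus.scale passing x='-46', and observe -2024/7.
I use arbor.listout passing p='/', giving [hegucrum/, sniplu].


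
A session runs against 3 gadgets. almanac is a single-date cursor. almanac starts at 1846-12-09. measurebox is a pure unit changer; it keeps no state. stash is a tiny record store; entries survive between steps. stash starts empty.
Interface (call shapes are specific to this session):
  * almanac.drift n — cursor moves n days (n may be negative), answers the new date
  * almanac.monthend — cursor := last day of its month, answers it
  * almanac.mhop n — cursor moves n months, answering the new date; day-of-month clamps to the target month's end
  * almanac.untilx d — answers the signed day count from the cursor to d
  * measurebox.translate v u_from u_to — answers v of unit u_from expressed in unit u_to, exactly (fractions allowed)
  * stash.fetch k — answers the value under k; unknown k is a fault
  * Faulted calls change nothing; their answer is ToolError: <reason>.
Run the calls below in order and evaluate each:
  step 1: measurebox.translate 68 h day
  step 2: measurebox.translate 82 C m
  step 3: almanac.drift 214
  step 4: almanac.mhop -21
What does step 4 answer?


// translate(v=68, u_from=h, u_to=day) -> 17/6
// translate(v=82, u_from=C, u_to=m) -> ToolError: incompatible units
// drift(n=214) -> 1847-07-11
// mhop(n=-21) -> 1845-10-11

Answer: 1845-10-11


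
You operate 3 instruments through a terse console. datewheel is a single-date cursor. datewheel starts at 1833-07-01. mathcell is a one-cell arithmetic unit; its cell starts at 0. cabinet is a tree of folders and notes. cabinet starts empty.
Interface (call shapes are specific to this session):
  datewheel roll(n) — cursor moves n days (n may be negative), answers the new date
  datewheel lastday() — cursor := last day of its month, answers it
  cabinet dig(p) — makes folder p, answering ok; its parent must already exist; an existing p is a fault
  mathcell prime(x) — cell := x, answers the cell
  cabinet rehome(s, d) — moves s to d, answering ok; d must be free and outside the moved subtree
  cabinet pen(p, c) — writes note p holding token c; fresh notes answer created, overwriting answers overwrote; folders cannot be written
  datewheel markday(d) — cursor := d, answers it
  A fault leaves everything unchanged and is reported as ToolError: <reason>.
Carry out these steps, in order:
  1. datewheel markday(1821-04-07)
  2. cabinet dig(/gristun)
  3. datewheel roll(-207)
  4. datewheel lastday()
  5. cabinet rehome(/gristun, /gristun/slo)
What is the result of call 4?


-- datewheel markday(d='1821-04-07') : 1821-04-07
-- cabinet dig(p='/gristun') : ok
-- datewheel roll(n='-207') : 1820-09-12
-- datewheel lastday() : 1820-09-30
-- cabinet rehome(s='/gristun', d='/gristun/slo') : ToolError: into itself

Answer: 1820-09-30


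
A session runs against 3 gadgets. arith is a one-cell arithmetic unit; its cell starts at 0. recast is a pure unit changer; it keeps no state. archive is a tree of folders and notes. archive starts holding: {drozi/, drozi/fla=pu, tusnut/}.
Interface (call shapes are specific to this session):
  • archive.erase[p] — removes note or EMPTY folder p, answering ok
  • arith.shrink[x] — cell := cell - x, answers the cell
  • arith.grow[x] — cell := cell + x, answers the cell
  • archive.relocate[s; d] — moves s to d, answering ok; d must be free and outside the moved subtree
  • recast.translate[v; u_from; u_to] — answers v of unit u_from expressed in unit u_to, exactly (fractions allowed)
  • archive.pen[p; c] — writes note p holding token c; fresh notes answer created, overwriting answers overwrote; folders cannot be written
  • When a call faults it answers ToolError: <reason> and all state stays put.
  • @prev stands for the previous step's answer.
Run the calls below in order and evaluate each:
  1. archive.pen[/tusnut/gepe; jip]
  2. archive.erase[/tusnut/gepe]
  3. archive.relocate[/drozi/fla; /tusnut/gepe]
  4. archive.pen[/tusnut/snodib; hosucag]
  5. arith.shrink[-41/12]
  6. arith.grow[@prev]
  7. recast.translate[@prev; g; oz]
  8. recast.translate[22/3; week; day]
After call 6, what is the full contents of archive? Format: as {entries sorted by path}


Answer: {drozi/, tusnut/, tusnut/gepe=pu, tusnut/snodib=hosucag}

Derivation:
·→ archive.pen(p=/tusnut/gepe, c=jip)
·← created
·→ archive.erase(p=/tusnut/gepe)
·← ok
·→ archive.relocate(s=/drozi/fla, d=/tusnut/gepe)
·← ok
·→ archive.pen(p=/tusnut/snodib, c=hosucag)
·← created
·→ arith.shrink(x=-41/12)
·← 41/12
·→ arith.grow(x=@prev)
·← 41/6
·→ recast.translate(v=@prev, u_from=g, u_to=oz)
·← 32800000/136077711
·→ recast.translate(v=22/3, u_from=week, u_to=day)
·← 154/3


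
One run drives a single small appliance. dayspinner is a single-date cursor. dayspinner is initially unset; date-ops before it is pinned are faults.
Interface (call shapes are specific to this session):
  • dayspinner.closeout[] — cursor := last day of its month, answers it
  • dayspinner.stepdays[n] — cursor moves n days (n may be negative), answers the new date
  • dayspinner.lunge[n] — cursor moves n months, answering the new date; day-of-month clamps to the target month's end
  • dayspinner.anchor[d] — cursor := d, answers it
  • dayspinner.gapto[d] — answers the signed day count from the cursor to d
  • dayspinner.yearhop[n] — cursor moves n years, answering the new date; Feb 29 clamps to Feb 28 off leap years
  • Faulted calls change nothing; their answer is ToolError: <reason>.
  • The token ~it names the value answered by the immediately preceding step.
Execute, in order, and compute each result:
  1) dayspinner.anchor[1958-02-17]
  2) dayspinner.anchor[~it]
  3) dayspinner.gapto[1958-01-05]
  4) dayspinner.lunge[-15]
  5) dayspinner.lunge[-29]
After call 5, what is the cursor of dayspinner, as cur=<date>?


-- 1. dayspinner.anchor(d→1958-02-17) == 1958-02-17
-- 2. dayspinner.anchor(d→~it) == 1958-02-17
-- 3. dayspinner.gapto(d→1958-01-05) == -43
-- 4. dayspinner.lunge(n→-15) == 1956-11-17
-- 5. dayspinner.lunge(n→-29) == 1954-06-17

Answer: cur=1954-06-17


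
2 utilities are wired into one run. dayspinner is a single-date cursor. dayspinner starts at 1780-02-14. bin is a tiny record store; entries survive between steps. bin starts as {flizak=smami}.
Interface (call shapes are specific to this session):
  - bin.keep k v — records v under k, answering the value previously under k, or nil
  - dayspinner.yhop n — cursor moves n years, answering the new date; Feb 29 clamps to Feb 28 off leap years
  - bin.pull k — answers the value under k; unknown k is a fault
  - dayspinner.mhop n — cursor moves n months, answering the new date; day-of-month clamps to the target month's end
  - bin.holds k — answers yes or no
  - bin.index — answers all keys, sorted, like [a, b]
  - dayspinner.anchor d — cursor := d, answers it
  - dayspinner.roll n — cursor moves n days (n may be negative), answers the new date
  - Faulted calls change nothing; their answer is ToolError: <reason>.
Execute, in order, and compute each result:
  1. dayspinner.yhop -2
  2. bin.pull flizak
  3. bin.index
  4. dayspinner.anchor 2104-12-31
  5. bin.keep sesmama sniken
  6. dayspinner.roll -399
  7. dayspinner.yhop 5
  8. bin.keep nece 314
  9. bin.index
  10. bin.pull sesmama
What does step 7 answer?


→ yhop(n: -2)
← 1778-02-14
→ pull(k: flizak)
← smami
→ index()
← [flizak]
→ anchor(d: 2104-12-31)
← 2104-12-31
→ keep(k: sesmama, v: sniken)
← nil
→ roll(n: -399)
← 2103-11-28
→ yhop(n: 5)
← 2108-11-28
→ keep(k: nece, v: 314)
← nil
→ index()
← [flizak, nece, sesmama]
→ pull(k: sesmama)
← sniken

Answer: 2108-11-28


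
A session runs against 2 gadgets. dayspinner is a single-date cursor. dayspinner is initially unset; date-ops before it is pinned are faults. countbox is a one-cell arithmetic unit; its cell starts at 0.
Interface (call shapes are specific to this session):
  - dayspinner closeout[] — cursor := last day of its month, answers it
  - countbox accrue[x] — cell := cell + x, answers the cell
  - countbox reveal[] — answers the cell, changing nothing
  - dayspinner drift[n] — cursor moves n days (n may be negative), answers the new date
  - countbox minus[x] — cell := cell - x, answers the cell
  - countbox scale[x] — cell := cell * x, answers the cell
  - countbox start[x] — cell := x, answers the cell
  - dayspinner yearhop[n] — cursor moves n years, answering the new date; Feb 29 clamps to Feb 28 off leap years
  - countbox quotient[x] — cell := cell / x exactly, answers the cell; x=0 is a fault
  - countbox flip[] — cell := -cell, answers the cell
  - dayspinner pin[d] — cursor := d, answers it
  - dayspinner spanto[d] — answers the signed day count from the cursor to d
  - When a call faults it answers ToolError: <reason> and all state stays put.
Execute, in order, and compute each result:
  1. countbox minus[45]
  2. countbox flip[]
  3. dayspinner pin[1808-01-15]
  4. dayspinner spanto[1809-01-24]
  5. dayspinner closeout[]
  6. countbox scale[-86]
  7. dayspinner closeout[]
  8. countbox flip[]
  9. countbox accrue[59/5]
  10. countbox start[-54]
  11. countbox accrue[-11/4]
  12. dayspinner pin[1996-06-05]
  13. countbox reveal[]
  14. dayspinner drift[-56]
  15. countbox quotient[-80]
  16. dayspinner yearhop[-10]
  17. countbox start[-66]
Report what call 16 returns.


Then countbox minus with x='45', and observe -45.
I try countbox flip: 45.
Calling dayspinner pin with d='1808-01-15', → 1808-01-15.
Now I run dayspinner spanto with d='1809-01-24', and observe 375.
I run dayspinner closeout, and get 1808-01-31.
I run countbox scale with x='-86': -3870.
Calling dayspinner closeout, yielding 1808-01-31.
Now I run countbox flip, and observe 3870.
I invoke countbox accrue with x='59/5', which returns 19409/5.
I run countbox start with x='-54', → -54.
I call countbox accrue with x='-11/4', → -227/4.
I run dayspinner pin with d='1996-06-05', and get 1996-06-05.
Then countbox reveal(), and see -227/4.
I invoke dayspinner drift with n='-56', yielding 1996-04-10.
Calling countbox quotient with x='-80', yielding 227/320.
Using dayspinner yearhop with n='-10', which returns 1986-04-10.
Now I run countbox start with x='-66', and see -66.

Answer: 1986-04-10


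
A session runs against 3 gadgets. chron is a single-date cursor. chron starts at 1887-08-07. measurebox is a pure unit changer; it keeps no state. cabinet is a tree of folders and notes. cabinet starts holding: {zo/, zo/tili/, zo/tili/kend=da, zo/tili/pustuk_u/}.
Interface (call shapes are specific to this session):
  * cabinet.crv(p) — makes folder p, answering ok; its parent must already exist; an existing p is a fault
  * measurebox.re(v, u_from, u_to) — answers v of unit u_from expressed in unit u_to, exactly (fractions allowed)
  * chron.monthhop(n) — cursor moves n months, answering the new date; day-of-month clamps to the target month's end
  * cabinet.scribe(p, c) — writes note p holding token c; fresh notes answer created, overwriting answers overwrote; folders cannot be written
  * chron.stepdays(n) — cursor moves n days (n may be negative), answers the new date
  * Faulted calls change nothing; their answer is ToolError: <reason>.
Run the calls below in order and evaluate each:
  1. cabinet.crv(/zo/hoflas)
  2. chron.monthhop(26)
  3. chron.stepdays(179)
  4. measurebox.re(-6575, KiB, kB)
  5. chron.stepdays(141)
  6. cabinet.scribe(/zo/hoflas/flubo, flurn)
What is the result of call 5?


Answer: 1890-08-23

Derivation:
→ cabinet.crv(/zo/hoflas)
← ok
→ chron.monthhop(26)
← 1889-10-07
→ chron.stepdays(179)
← 1890-04-04
→ measurebox.re(-6575, KiB, kB)
← -33664/5
→ chron.stepdays(141)
← 1890-08-23
→ cabinet.scribe(/zo/hoflas/flubo, flurn)
← created
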